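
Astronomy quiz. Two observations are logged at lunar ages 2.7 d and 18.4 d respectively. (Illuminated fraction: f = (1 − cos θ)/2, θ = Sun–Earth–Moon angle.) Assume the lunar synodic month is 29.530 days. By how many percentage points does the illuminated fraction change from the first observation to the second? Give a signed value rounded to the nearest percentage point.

+78 pp

First observation: θ = 360°·2.7/29.530 = 32.9°, so f = 0.080.
Second observation: θ = 224.3°, f = 0.858.
Δf = 0.858 − 0.080 = +0.777, i.e. +78 pp.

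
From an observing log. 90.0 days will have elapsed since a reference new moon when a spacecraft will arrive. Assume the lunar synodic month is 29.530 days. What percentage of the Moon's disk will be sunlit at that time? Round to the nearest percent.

2%

Reduce mod P: 90.0 − 3×29.530 = 1.41 d into the current lunation.
Phase angle: θ = 360°·(1.41 d)/(29.530 d) = 17.2°.
With cos θ = 0.955, the lit fraction is (1 − 0.955)/2 ≈ 0.022, so 2%.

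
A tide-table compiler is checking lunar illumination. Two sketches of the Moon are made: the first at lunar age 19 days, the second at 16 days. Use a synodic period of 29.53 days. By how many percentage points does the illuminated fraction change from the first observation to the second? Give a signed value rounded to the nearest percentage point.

+17 pp

θ₁ = 360° × 19/29.53 = 231.6°, f₁ = (1 − cos θ₁)/2 = 0.810.
θ₂ = 360° × 16/29.53 = 195.1°, f₂ = (1 − cos θ₂)/2 = 0.983.
Change = f₂ − f₁ = +0.172 → +17 percentage points.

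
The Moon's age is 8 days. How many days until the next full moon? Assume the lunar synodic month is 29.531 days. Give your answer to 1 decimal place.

Full moon occurs at elongation 180°, i.e. at age 29.531 × 180/360 = 14.765 d.
So 6.765 days remain (14.765 − 8).

6.8 days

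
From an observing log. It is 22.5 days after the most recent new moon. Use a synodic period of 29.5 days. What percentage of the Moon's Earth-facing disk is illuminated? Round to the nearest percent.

46%

Phase angle: θ = 360°·(22.5 d)/(29.5 d) = 274.6°.
With cos θ = 0.080, the lit fraction is (1 − 0.080)/2 ≈ 0.460, so 46%.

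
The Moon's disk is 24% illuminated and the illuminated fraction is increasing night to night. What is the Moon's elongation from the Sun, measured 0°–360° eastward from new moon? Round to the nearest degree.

Invert f = (1 − cos θ)/2 to get cos θ = 1 − 2(0.24) = 0.520, hence θ₀ = arccos 0.520 = 58.7°.
Waxing ⇒ before full, so θ = 58.7°.

59°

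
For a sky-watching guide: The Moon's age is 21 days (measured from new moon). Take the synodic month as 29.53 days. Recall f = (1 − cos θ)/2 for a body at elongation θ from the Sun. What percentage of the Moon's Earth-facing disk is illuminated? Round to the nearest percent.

Elongation θ = 360° × 21/29.53 ≈ 256.0°.
Illuminated fraction = (1 − cos 256.0°)/2 = (1 − (-0.242))/2 ≈ 0.621, so 62%.

62%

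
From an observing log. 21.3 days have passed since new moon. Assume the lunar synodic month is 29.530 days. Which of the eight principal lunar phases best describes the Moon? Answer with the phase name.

last quarter

At 21.3/29.530 of the cycle, θ ≈ 260° — the last quarter range.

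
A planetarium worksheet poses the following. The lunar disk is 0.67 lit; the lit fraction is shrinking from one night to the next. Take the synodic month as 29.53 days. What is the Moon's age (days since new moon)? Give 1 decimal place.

Invert f = (1 − cos θ)/2 to get cos θ = 1 − 2(0.67) = -0.340, hence θ₀ = arccos -0.340 = 109.9°.
Waning ⇒ past full, so θ = 360° − 109.9° = 250.1°.
Age = 29.53 × 250.1°/360° ≈ 20.52 days.

20.5 days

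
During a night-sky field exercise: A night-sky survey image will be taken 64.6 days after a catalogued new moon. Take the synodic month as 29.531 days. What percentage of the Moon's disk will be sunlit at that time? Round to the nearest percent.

31%

64.6/29.531 = 2.188 lunations, so 2 complete cycles and 5.54 d into the next.
Elongation θ = 360° × 5.54/29.531 ≈ 67.5°.
With cos θ = 0.382, the lit fraction is (1 − 0.382)/2 ≈ 0.309, so 31%.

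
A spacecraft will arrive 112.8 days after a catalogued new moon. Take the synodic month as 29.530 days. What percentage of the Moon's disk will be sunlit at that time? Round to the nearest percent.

29%

112.8/29.530 = 3.820 lunations, so 3 complete cycles and 24.21 d into the next.
The Moon has covered 24.21/29.530 of its cycle, so θ ≈ 360° × 24.21/29.530 = 295.1°.
Illuminated fraction = (1 − cos 295.1°)/2 = (1 − 0.425)/2 ≈ 0.288, so 29%.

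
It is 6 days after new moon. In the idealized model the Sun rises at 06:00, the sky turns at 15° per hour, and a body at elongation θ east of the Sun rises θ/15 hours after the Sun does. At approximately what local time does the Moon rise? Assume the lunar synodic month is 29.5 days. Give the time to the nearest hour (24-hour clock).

Phase angle: θ = 360°·(6 d)/(29.5 d) = 73.2°.
The Moon trails the Sun by θ/15 = 73.2/15 ≈ 4.88 hours.
06:00 + 4.88 h ≈ 10:53 → 11:00 to the nearest hour.

11:00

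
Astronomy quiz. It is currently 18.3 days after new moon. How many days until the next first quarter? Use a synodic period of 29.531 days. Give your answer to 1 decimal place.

18.6 days

First quarter occurs at elongation 90°, i.e. at age 29.531 × 90/360 = 7.383 d.
This lunation's first quarter (7.383 d) has passed, so add one period: 36.914 − 18.3 = 18.614 days.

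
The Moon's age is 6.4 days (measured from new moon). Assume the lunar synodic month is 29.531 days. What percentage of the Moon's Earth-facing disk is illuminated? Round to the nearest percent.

40%

The Moon has covered 6.4/29.531 of its cycle, so θ ≈ 360° × 6.4/29.531 = 78.0°.
With cos θ = 0.208, the lit fraction is (1 − 0.208)/2 ≈ 0.396, so 40%.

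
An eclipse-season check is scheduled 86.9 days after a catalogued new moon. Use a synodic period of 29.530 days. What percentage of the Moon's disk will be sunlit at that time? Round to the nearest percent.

86.9/29.530 = 2.943 lunations, so 2 complete cycles and 27.84 d into the next.
Phase angle: θ = 360°·(27.84 d)/(29.530 d) = 339.4°.
With cos θ = 0.936, the lit fraction is (1 − 0.936)/2 ≈ 0.032, so 3%.

3%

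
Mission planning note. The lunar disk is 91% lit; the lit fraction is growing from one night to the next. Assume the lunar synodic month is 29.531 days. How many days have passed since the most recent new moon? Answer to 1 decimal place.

11.9 days

From f = (1 − cos θ)/2: cos θ = 1 − 2×0.91 = -0.820; arccos → 145.1°.
The Moon is waxing (0°–180°), so θ = 145.1° directly.
At 360°/29.531 d per day, 145.1° corresponds to 11.90 days.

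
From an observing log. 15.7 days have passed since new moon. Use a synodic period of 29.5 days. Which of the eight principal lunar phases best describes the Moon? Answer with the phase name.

full moon

At 15.7/29.5 of the cycle, θ ≈ 192° — the full moon range.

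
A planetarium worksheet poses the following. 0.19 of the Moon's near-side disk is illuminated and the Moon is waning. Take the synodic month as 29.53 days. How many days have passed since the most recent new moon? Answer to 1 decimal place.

cos θ = 1 − 2f = 0.620, giving a principal value of 51.7°.
A waning Moon lies in 180°–360°, so θ = 360° − 51.7° = 308.3°.
Age = 29.53 × 308.3°/360° ≈ 25.29 days.

25.3 days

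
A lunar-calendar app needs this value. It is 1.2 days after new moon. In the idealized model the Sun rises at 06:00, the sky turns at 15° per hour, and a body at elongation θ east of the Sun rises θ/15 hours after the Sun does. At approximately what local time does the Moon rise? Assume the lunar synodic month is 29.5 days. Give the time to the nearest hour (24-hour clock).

Elongation θ = 360° × 1.2/29.5 ≈ 14.6°.
At 15° of sky rotation per hour, 14.6° corresponds to a 0.98 h lag.
06:00 + 0.98 h ≈ 06:59 → 07:00 to the nearest hour.

07:00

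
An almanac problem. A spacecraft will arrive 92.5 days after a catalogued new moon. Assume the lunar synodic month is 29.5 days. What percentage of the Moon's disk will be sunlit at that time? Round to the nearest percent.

Reduce mod P: 92.5 − 3×29.5 = 4.00 d into the current lunation.
Elongation θ = 360° × 4.00/29.5 ≈ 48.8°.
cos 48.8° = 0.659, so f = (1 − 0.659)/2 = 0.171, so 17%.

17%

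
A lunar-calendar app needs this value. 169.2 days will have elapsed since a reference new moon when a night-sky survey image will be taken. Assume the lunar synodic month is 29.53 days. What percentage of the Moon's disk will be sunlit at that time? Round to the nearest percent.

56%

169.2 d spans 5 complete synodic months (5 × 29.53 = 147.65 d) plus 21.55 d.
Elongation θ = 360° × 21.55/29.53 ≈ 262.7°.
Illuminated fraction = (1 − cos 262.7°)/2 = (1 − (-0.127))/2 ≈ 0.563, so 56%.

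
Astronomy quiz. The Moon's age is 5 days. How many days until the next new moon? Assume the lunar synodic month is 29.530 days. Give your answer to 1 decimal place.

24.5 days

The next new moon completes the synodic month: 29.530 − 5 = 24.530 days.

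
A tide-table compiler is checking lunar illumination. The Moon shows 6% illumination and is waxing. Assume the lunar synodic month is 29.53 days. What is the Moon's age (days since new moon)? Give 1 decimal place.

2.3 days

cos θ = 1 − 2f = 0.880, giving a principal value of 28.4°.
Before full moon the principal value applies: θ = 28.4°.
Age = 29.53 × 28.4°/360° ≈ 2.33 days.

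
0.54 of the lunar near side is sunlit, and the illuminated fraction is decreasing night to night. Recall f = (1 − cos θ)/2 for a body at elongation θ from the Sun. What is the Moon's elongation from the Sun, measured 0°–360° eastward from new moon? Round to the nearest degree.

From f = (1 − cos θ)/2: cos θ = 1 − 2×0.54 = -0.080; arccos → 94.6°.
Waning ⇒ past full, so θ = 360° − 94.6° = 265.4°.

265°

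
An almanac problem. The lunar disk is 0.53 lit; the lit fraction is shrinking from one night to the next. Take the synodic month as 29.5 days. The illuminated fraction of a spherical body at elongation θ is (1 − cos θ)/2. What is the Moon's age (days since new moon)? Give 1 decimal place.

21.8 days

cos θ = 1 − 2f = -0.060, giving a principal value of 93.4°.
Waning ⇒ past full, so θ = 360° − 93.4° = 266.6°.
Age = 29.5 × 266.6°/360° ≈ 21.84 days.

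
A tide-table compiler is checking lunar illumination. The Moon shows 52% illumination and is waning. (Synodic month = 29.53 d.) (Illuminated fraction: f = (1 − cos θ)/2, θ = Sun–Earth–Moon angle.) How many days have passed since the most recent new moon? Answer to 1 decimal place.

cos θ = 1 − 2f = -0.040, giving a principal value of 92.3°.
Since the Moon is past full (waning), take the reflex angle: θ = 360° − 92.3° = 267.7°.
That fraction of the synodic month is 267.7/360 × 29.53 d ≈ 21.96 d.

22.0 days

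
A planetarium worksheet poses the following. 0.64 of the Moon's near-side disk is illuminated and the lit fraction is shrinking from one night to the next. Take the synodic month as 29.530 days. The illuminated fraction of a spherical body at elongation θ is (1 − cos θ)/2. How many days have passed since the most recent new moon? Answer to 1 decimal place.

From f = (1 − cos θ)/2: cos θ = 1 − 2×0.64 = -0.280; arccos → 106.3°.
Waning ⇒ past full, so θ = 360° − 106.3° = 253.7°.
At 360°/29.530 d per day, 253.7° corresponds to 20.81 days.

20.8 days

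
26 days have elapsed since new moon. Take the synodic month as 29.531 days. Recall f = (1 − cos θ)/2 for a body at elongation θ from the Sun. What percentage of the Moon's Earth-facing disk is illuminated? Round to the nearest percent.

Phase angle: θ = 360°·(26 d)/(29.531 d) = 317.0°.
Illuminated fraction = (1 − cos 317.0°)/2 = (1 − 0.731)/2 ≈ 0.135, so 13%.

13%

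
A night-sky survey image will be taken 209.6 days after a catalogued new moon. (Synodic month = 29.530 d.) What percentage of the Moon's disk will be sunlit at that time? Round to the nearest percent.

209.6 d spans 7 complete synodic months (7 × 29.530 = 206.71 d) plus 2.89 d.
Elongation θ = 360° × 2.89/29.530 ≈ 35.2°.
Illuminated fraction = (1 − cos 35.2°)/2 = (1 − 0.817)/2 ≈ 0.092, so 9%.

9%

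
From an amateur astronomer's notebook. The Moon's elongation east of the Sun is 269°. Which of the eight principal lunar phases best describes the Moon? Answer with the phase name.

269° lies in the last quarter sector of the 8-phase cycle.

last quarter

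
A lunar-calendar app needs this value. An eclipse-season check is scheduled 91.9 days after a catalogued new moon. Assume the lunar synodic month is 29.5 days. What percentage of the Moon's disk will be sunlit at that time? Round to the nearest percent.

Reduce mod P: 91.9 − 3×29.5 = 3.40 d into the current lunation.
The Moon has covered 3.40/29.5 of its cycle, so θ ≈ 360° × 3.40/29.5 = 41.5°.
cos 41.5° = 0.749, so f = (1 − 0.749)/2 = 0.125, so 13%.

13%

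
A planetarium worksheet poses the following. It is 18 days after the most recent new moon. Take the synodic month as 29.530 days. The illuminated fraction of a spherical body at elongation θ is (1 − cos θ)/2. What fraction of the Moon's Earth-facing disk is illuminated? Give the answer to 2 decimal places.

0.89

Phase angle: θ = 360°·(18 d)/(29.530 d) = 219.4°.
With cos θ = (-0.772), the lit fraction is (1 − (-0.772))/2 ≈ 0.886.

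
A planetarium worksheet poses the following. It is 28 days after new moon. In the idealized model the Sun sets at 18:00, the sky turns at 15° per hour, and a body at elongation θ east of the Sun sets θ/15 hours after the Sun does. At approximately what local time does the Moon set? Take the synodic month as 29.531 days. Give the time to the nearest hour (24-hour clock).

17:00

Elongation θ = 360° × 28/29.531 ≈ 341.3°.
At 15° of sky rotation per hour, 341.3° corresponds to a 22.76 h lag.
18:00 + 22.76 h ≈ 16:45 → 17:00 to the nearest hour.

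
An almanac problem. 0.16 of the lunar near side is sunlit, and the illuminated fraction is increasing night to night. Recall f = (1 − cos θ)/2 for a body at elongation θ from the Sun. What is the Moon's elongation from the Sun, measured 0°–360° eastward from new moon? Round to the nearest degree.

47°

Invert f = (1 − cos θ)/2 to get cos θ = 1 − 2(0.16) = 0.680, hence θ₀ = arccos 0.680 = 47.2°.
The Moon is waxing (0°–180°), so θ = 47.2° directly.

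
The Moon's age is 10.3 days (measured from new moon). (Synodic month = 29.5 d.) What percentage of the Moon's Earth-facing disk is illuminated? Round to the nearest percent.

79%

Phase angle: θ = 360°·(10.3 d)/(29.5 d) = 125.7°.
cos 125.7° = (-0.583), so f = (1 − (-0.583))/2 = 0.792, so 79%.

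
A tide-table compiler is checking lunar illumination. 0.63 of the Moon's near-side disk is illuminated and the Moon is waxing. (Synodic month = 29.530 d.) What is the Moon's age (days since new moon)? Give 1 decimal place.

Invert f = (1 − cos θ)/2 to get cos θ = 1 − 2(0.63) = -0.260, hence θ₀ = arccos -0.260 = 105.1°.
Before full moon the principal value applies: θ = 105.1°.
That fraction of the synodic month is 105.1/360 × 29.530 d ≈ 8.62 d.

8.6 days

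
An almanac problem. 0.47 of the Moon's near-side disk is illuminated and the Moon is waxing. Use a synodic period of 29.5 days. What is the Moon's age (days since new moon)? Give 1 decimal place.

Invert f = (1 − cos θ)/2 to get cos θ = 1 − 2(0.47) = 0.060, hence θ₀ = arccos 0.060 = 86.6°.
Waxing ⇒ before full, so θ = 86.6°.
At 360°/29.5 d per day, 86.6° corresponds to 7.09 days.

7.1 days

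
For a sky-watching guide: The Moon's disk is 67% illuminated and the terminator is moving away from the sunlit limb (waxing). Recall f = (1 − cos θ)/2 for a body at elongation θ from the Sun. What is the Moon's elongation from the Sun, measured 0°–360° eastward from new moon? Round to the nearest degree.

110°

cos θ = 1 − 2f = -0.340, giving a principal value of 109.9°.
The Moon is waxing (0°–180°), so θ = 109.9° directly.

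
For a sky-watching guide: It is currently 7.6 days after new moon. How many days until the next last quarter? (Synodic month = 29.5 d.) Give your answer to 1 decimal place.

14.5 days

Last quarter is 0.75 of the way through the cycle: age 0.75 × 29.5 = 22.125 d.
So 14.525 days remain (22.125 − 7.6).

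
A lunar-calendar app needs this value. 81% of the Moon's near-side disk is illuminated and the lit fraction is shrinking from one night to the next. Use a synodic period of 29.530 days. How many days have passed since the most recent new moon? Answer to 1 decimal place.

Invert f = (1 − cos θ)/2 to get cos θ = 1 − 2(0.81) = -0.620, hence θ₀ = arccos -0.620 = 128.3°.
Since the Moon is past full (waning), take the reflex angle: θ = 360° − 128.3° = 231.7°.
Age = 29.530 × 231.7°/360° ≈ 19.00 days.

19.0 days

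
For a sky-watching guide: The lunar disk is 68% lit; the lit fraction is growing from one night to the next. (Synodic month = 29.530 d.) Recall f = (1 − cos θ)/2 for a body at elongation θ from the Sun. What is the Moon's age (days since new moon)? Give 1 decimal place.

cos θ = 1 − 2f = -0.360, giving a principal value of 111.1°.
Before full moon the principal value applies: θ = 111.1°.
Age = 29.530 × 111.1°/360° ≈ 9.11 days.

9.1 days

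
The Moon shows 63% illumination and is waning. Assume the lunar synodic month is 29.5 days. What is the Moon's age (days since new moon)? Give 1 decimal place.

20.9 days

From f = (1 − cos θ)/2: cos θ = 1 − 2×0.63 = -0.260; arccos → 105.1°.
Waning ⇒ past full, so θ = 360° − 105.1° = 254.9°.
At 360°/29.5 d per day, 254.9° corresponds to 20.89 days.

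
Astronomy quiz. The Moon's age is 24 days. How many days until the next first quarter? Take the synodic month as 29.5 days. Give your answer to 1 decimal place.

First quarter is 0.25 of the way through the cycle: age 0.25 × 29.5 = 7.375 d.
Already past this cycle's first quarter; the next is at 7.375 + 29.5 = 36.875 d, so 36.875 − 24 = 12.875 days.

12.9 days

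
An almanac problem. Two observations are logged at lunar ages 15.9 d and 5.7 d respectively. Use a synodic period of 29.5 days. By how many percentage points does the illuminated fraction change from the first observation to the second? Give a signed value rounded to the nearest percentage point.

θ₁ = 360° × 15.9/29.5 = 194.0°, f₁ = (1 − cos θ₁)/2 = 0.985.
θ₂ = 360° × 5.7/29.5 = 69.6°, f₂ = (1 − cos θ₂)/2 = 0.325.
Change = f₂ − f₁ = -0.660 → -66 percentage points.

-66 pp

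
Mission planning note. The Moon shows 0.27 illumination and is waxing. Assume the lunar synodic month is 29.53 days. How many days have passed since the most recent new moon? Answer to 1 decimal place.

5.1 days

From f = (1 − cos θ)/2: cos θ = 1 − 2×0.27 = 0.460; arccos → 62.6°.
The Moon is waxing (0°–180°), so θ = 62.6° directly.
That fraction of the synodic month is 62.6/360 × 29.53 d ≈ 5.14 d.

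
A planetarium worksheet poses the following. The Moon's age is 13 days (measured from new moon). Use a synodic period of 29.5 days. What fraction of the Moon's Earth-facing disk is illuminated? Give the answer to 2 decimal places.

The Moon has covered 13/29.5 of its cycle, so θ ≈ 360° × 13/29.5 = 158.6°.
Illuminated fraction = (1 − cos 158.6°)/2 = (1 − (-0.931))/2 ≈ 0.966.

0.97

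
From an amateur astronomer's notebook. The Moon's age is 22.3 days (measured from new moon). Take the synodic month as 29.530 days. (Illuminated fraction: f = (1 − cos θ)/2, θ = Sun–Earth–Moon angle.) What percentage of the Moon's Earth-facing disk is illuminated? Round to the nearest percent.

48%

The Moon has covered 22.3/29.530 of its cycle, so θ ≈ 360° × 22.3/29.530 = 271.9°.
cos 271.9° = 0.032, so f = (1 − 0.032)/2 = 0.484, so 48%.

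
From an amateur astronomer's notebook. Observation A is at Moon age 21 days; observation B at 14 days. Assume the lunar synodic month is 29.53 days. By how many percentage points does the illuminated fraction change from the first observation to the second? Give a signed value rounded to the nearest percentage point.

+37 pp

θ₁ = 360° × 21/29.53 = 256.0°, f₁ = (1 − cos θ₁)/2 = 0.621.
θ₂ = 360° × 14/29.53 = 170.7°, f₂ = (1 − cos θ₂)/2 = 0.993.
Change = f₂ − f₁ = +0.373 → +37 percentage points.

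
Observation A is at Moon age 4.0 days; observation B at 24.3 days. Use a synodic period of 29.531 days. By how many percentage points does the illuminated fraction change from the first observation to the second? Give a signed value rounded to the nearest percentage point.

θ₁ = 360° × 4.0/29.531 = 48.8°, f₁ = (1 − cos θ₁)/2 = 0.170.
θ₂ = 360° × 24.3/29.531 = 296.2°, f₂ = (1 − cos θ₂)/2 = 0.279.
Change = f₂ − f₁ = +0.109 → +11 percentage points.

+11 percentage points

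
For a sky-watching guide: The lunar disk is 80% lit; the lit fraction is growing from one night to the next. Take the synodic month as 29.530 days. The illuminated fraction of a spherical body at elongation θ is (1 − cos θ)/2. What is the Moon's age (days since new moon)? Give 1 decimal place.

10.4 days

From f = (1 − cos θ)/2: cos θ = 1 − 2×0.80 = -0.600; arccos → 126.9°.
The Moon is waxing (0°–180°), so θ = 126.9° directly.
At 360°/29.530 d per day, 126.9° corresponds to 10.41 days.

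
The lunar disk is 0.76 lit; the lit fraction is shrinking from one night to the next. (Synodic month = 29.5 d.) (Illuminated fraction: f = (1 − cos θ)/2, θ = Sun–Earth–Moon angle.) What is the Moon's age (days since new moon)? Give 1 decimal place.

19.6 days

cos θ = 1 − 2f = -0.520, giving a principal value of 121.3°.
Waning ⇒ past full, so θ = 360° − 121.3° = 238.7°.
At 360°/29.5 d per day, 238.7° corresponds to 19.56 days.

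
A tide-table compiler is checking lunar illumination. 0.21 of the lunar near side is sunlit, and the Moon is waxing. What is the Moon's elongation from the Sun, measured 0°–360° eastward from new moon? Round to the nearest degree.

From f = (1 − cos θ)/2: cos θ = 1 − 2×0.21 = 0.580; arccos → 54.5°.
Waxing ⇒ before full, so θ = 54.5°.

55°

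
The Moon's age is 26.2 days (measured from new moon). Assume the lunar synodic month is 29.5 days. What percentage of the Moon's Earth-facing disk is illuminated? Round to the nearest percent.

12%

The Moon has covered 26.2/29.5 of its cycle, so θ ≈ 360° × 26.2/29.5 = 319.7°.
cos 319.7° = 0.763, so f = (1 − 0.763)/2 = 0.119, so 12%.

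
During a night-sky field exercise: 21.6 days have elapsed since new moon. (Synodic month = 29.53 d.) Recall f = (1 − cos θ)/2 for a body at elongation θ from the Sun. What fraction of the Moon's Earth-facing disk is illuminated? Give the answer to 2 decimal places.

0.56

Phase angle: θ = 360°·(21.6 d)/(29.53 d) = 263.3°.
With cos θ = (-0.116), the lit fraction is (1 − (-0.116))/2 ≈ 0.558.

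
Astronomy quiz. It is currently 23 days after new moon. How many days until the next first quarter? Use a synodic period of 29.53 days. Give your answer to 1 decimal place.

First quarter is 0.25 of the way through the cycle: age 0.25 × 29.53 = 7.383 d.
This lunation's first quarter (7.383 d) has passed, so add one period: 36.913 − 23 = 13.913 days.

13.9 days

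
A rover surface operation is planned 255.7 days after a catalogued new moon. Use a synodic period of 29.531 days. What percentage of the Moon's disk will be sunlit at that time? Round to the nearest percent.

77%

Reduce mod P: 255.7 − 8×29.531 = 19.45 d into the current lunation.
Phase angle: θ = 360°·(19.45 d)/(29.531 d) = 237.1°.
Illuminated fraction = (1 − cos 237.1°)/2 = (1 − (-0.543))/2 ≈ 0.771, so 77%.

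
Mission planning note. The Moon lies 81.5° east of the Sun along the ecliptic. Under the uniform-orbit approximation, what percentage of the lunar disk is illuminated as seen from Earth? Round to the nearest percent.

43%

cos 81.5° = 0.148, so f = (1 − 0.148)/2 = 0.426, i.e. 43%.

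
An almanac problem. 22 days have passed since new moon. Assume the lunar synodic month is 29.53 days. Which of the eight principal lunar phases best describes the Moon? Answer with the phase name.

last quarter

θ ≈ 360° × 22/29.53 = 268°, which falls in the last quarter sector.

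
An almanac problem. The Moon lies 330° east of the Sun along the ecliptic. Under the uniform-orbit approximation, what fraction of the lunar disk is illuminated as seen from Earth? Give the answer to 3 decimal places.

0.067

f = (1 − cos 330°)/2 = (1 − 0.866)/2 ≈ 0.067.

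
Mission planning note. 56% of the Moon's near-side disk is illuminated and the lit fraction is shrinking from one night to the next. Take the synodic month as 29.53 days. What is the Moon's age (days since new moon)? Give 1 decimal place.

From f = (1 − cos θ)/2: cos θ = 1 − 2×0.56 = -0.120; arccos → 96.9°.
Since the Moon is past full (waning), take the reflex angle: θ = 360° − 96.9° = 263.1°.
Age = 29.53 × 263.1°/360° ≈ 21.58 days.

21.6 days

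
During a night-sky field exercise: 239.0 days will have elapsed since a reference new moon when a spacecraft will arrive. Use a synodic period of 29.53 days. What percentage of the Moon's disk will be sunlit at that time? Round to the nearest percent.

Reduce mod P: 239.0 − 8×29.53 = 2.76 d into the current lunation.
Elongation θ = 360° × 2.76/29.53 ≈ 33.6°.
Illuminated fraction = (1 − cos 33.6°)/2 = (1 − 0.832)/2 ≈ 0.084, so 8%.

8%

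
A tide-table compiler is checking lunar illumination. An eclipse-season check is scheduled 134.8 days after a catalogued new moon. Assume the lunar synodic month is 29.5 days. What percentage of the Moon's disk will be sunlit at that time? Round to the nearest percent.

Reduce mod P: 134.8 − 4×29.5 = 16.80 d into the current lunation.
Elongation θ = 360° × 16.80/29.5 ≈ 205.0°.
With cos θ = (-0.906), the lit fraction is (1 − (-0.906))/2 ≈ 0.953, so 95%.

95%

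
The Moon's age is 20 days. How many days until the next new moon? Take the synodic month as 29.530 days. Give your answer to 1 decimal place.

9.5 days

The next new moon completes the synodic month: 29.530 − 20 = 9.530 days.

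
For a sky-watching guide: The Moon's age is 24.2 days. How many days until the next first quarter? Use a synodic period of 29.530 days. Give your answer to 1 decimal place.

First quarter occurs at elongation 90°, i.e. at age 29.530 × 90/360 = 7.383 d.
Already past this cycle's first quarter; the next is at 7.383 + 29.530 = 36.913 d, so 36.913 − 24.2 = 12.713 days.

12.7 days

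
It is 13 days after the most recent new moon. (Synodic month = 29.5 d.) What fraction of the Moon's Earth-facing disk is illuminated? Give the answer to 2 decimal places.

0.97

Elongation θ = 360° × 13/29.5 ≈ 158.6°.
With cos θ = (-0.931), the lit fraction is (1 − (-0.931))/2 ≈ 0.966.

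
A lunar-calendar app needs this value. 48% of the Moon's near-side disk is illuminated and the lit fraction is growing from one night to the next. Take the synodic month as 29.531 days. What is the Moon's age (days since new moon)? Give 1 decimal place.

From f = (1 − cos θ)/2: cos θ = 1 − 2×0.48 = 0.040; arccos → 87.7°.
Before full moon the principal value applies: θ = 87.7°.
That fraction of the synodic month is 87.7/360 × 29.531 d ≈ 7.19 d.

7.2 days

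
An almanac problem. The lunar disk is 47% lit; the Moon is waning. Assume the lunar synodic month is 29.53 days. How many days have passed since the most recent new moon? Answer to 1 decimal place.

22.4 days

From f = (1 − cos θ)/2: cos θ = 1 − 2×0.47 = 0.060; arccos → 86.6°.
Since the Moon is past full (waning), take the reflex angle: θ = 360° − 86.6° = 273.4°.
Age = 29.53 × 273.4°/360° ≈ 22.43 days.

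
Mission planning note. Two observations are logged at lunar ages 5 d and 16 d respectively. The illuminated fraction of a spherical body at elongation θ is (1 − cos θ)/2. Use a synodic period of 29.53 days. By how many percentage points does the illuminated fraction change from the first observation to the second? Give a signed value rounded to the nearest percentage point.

+73 pp

First observation: θ = 360°·5/29.53 = 61.0°, so f = 0.257.
Second observation: θ = 195.1°, f = 0.983.
Δf = 0.983 − 0.257 = +0.726, i.e. +73 pp.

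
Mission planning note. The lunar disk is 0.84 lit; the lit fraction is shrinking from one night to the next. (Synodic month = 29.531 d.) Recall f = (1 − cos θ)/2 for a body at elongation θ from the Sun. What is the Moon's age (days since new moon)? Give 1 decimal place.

From f = (1 − cos θ)/2: cos θ = 1 − 2×0.84 = -0.680; arccos → 132.8°.
A waning Moon lies in 180°–360°, so θ = 360° − 132.8° = 227.2°.
That fraction of the synodic month is 227.2/360 × 29.531 d ≈ 18.63 d.

18.6 days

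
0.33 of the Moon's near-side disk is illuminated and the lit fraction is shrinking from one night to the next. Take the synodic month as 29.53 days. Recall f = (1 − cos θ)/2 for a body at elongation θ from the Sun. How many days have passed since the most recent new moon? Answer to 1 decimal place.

cos θ = 1 − 2f = 0.340, giving a principal value of 70.1°.
Waning ⇒ past full, so θ = 360° − 70.1° = 289.9°.
Age = 29.53 × 289.9°/360° ≈ 23.78 days.

23.8 days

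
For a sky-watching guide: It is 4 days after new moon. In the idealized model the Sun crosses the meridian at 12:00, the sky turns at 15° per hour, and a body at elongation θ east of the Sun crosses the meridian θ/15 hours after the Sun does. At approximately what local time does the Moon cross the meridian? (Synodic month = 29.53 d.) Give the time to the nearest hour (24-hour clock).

The Moon has covered 4/29.53 of its cycle, so θ ≈ 360° × 4/29.53 = 48.8°.
At 15° of sky rotation per hour, 48.8° corresponds to a 3.25 h lag.
12:00 + 3.25 h ≈ 15:15 → 15:00 to the nearest hour.

15:00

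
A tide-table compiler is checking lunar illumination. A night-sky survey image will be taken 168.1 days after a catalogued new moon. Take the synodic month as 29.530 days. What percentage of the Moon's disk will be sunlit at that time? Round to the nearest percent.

68%

168.1 d spans 5 complete synodic months (5 × 29.530 = 147.65 d) plus 20.45 d.
Phase angle: θ = 360°·(20.45 d)/(29.530 d) = 249.3°.
With cos θ = (-0.353), the lit fraction is (1 − (-0.353))/2 ≈ 0.677, so 68%.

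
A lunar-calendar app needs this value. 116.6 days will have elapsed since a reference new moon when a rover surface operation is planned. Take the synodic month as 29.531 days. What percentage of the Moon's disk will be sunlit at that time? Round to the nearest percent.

116.6/29.531 = 3.948 lunations, so 3 complete cycles and 28.01 d into the next.
Phase angle: θ = 360°·(28.01 d)/(29.531 d) = 341.4°.
Illuminated fraction = (1 − cos 341.4°)/2 = (1 − 0.948)/2 ≈ 0.026, so 3%.

3%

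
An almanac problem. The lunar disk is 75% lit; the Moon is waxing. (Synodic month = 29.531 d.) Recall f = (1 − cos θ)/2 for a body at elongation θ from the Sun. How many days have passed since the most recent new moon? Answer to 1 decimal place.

From f = (1 − cos θ)/2: cos θ = 1 − 2×0.75 = -0.500; arccos → 120.0°.
Before full moon the principal value applies: θ = 120.0°.
At 360°/29.531 d per day, 120.0° corresponds to 9.84 days.

9.8 days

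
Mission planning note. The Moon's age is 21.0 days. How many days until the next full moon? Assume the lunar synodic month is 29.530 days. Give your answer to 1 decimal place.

23.3 days

Full moon occurs at elongation 180°, i.e. at age 29.530 × 180/360 = 14.765 d.
This lunation's full moon (14.765 d) has passed, so add one period: 44.295 − 21.0 = 23.295 days.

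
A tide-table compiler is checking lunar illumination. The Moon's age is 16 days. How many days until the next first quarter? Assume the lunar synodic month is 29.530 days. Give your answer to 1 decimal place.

First quarter occurs at elongation 90°, i.e. at age 29.530 × 90/360 = 7.383 d.
Already past this cycle's first quarter; the next is at 7.383 + 29.530 = 36.913 d, so 36.913 − 16 = 20.913 days.

20.9 days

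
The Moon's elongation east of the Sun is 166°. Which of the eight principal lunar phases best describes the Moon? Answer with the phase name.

full moon

166° lies in the full moon sector of the 8-phase cycle.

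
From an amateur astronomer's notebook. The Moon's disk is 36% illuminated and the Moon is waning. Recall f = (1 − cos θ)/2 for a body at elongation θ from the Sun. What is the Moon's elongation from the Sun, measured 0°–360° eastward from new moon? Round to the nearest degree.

Invert f = (1 − cos θ)/2 to get cos θ = 1 − 2(0.36) = 0.280, hence θ₀ = arccos 0.280 = 73.7°.
A waning Moon lies in 180°–360°, so θ = 360° − 73.7° = 286.3°.

286°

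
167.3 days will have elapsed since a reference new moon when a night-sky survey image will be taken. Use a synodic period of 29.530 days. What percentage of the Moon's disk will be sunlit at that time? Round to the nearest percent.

Reduce mod P: 167.3 − 5×29.530 = 19.65 d into the current lunation.
Phase angle: θ = 360°·(19.65 d)/(29.530 d) = 239.6°.
Illuminated fraction = (1 − cos 239.6°)/2 = (1 − (-0.507))/2 ≈ 0.753, so 75%.

75%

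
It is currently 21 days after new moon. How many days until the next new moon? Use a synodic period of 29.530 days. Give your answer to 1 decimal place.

8.5 days

One full lunation from the last new moon is 29.530 d; remaining = 29.530 − 21 = 8.530 d.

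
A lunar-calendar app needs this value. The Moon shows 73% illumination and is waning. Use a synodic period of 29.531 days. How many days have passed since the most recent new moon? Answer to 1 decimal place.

19.9 days

Invert f = (1 − cos θ)/2 to get cos θ = 1 − 2(0.73) = -0.460, hence θ₀ = arccos -0.460 = 117.4°.
A waning Moon lies in 180°–360°, so θ = 360° − 117.4° = 242.6°.
Age = 29.531 × 242.6°/360° ≈ 19.90 days.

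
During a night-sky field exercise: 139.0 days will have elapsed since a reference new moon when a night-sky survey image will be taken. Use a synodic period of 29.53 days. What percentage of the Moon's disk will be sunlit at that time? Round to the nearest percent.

63%

Reduce mod P: 139.0 − 4×29.53 = 20.88 d into the current lunation.
The Moon has covered 20.88/29.53 of its cycle, so θ ≈ 360° × 20.88/29.53 = 254.5°.
With cos θ = (-0.266), the lit fraction is (1 − (-0.266))/2 ≈ 0.633, so 63%.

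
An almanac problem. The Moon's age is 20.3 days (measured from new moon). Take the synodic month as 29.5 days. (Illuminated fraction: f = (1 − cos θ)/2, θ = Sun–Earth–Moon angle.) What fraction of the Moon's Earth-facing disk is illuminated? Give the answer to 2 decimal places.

Phase angle: θ = 360°·(20.3 d)/(29.5 d) = 247.7°.
Illuminated fraction = (1 − cos 247.7°)/2 = (1 − (-0.379))/2 ≈ 0.689.

0.69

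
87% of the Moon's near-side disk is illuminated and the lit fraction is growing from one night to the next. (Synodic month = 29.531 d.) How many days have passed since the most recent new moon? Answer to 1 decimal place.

11.3 days

From f = (1 − cos θ)/2: cos θ = 1 − 2×0.87 = -0.740; arccos → 137.7°.
Before full moon the principal value applies: θ = 137.7°.
Age = 29.531 × 137.7°/360° ≈ 11.30 days.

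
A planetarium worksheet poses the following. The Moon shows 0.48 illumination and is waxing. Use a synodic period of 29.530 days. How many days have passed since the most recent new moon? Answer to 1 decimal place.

7.2 days

cos θ = 1 − 2f = 0.040, giving a principal value of 87.7°.
Before full moon the principal value applies: θ = 87.7°.
That fraction of the synodic month is 87.7/360 × 29.530 d ≈ 7.19 d.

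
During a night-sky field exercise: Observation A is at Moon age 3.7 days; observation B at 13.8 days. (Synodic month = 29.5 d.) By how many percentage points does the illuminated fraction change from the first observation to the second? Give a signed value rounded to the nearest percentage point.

+84 pp

θ₁ = 360° × 3.7/29.5 = 45.2°, f₁ = (1 − cos θ₁)/2 = 0.147.
θ₂ = 360° × 13.8/29.5 = 168.4°, f₂ = (1 − cos θ₂)/2 = 0.990.
Change = f₂ − f₁ = +0.842 → +84 percentage points.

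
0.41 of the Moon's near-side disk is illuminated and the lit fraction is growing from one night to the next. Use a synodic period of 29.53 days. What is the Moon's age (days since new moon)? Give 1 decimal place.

6.5 days

cos θ = 1 − 2f = 0.180, giving a principal value of 79.6°.
Before full moon the principal value applies: θ = 79.6°.
At 360°/29.53 d per day, 79.6° corresponds to 6.53 days.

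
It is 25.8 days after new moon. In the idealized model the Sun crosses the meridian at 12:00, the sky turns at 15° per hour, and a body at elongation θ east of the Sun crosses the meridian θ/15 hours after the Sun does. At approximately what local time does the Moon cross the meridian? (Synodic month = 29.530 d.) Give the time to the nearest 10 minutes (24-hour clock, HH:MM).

09:00

The Moon has covered 25.8/29.530 of its cycle, so θ ≈ 360° × 25.8/29.530 = 314.5°.
Delay after the Sun = 314.5° / (15°/h) ≈ 20.97 h.
12:00 + 20.969 h ≈ 08:58 → 09:00 to the nearest ten minutes.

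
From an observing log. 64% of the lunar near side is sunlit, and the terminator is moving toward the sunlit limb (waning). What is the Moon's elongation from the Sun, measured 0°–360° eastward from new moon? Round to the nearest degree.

254°

Invert f = (1 − cos θ)/2 to get cos θ = 1 − 2(0.64) = -0.280, hence θ₀ = arccos -0.280 = 106.3°.
Since the Moon is past full (waning), take the reflex angle: θ = 360° − 106.3° = 253.7°.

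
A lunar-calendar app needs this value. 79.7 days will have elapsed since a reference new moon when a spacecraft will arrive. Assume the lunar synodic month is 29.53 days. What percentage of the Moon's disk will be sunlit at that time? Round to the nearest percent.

66%

79.7/29.53 = 2.699 lunations, so 2 complete cycles and 20.64 d into the next.
Elongation θ = 360° × 20.64/29.53 ≈ 251.6°.
cos 251.6° = (-0.315), so f = (1 − (-0.315))/2 = 0.658, so 66%.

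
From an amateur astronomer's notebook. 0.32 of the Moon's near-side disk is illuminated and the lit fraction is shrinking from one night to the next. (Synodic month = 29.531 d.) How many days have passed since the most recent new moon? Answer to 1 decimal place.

Invert f = (1 − cos θ)/2 to get cos θ = 1 − 2(0.32) = 0.360, hence θ₀ = arccos 0.360 = 68.9°.
A waning Moon lies in 180°–360°, so θ = 360° − 68.9° = 291.1°.
That fraction of the synodic month is 291.1/360 × 29.531 d ≈ 23.88 d.

23.9 days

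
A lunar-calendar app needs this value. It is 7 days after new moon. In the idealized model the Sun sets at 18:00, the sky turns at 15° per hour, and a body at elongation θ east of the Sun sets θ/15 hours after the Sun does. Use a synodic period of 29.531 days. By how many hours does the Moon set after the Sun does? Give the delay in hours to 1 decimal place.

5.7 h

Phase angle: θ = 360°·(7 d)/(29.531 d) = 85.3°.
At 15° of sky rotation per hour, 85.3° corresponds to a 5.69 h lag.
So the Moon sets 5.69 h after the Sun.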